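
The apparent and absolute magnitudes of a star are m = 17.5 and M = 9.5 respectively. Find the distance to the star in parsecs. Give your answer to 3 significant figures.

Distance modulus: m − M = 17.5 − (9.5) = 8.000
m − M = 5 log₁₀ d − 5
log₁₀ d = (m − M)/5 + 1 = 2.6000
d = 10^2.6000 = 398.1 pc

d ≈ 398 pc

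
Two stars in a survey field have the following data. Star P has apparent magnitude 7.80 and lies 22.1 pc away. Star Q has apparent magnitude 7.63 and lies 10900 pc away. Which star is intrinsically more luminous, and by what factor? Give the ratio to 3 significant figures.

Star P: M = m − 5 log₁₀ d + 5 = 7.80 − 5·1.3444 + 5 = 6.078
Star Q: M = m − 5 log₁₀ d + 5 = 7.63 − 5·4.0374 + 5 = -7.557
ΔM = M_P − M_Q = 6.078 − (-7.557) = 13.635; smaller M is more luminous → Star Q.
L ratio = 10^(0.4 |ΔM|) = 10^5.454 = 284500

Star Q is more luminous, by a factor of 284000.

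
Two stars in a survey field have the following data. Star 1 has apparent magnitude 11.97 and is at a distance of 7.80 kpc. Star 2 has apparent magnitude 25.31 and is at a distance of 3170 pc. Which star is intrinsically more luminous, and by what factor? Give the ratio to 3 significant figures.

Star 1 is more luminous, by a factor of 1.31×10^6.

Star 1: d = 7.80 kpc = 7800 pc
Star 1: M = m − 5 log₁₀ d + 5 = 11.97 − 5·3.8921 + 5 = -2.490
Star 2: M = m − 5 log₁₀ d + 5 = 25.31 − 5·3.5011 + 5 = 12.805
ΔM = M_1 − M_2 = -2.490 − (12.805) = -15.295; smaller M is more luminous → Star 1.
L ratio = 10^(0.4 |ΔM|) = 10^6.118 = 1.312×10^6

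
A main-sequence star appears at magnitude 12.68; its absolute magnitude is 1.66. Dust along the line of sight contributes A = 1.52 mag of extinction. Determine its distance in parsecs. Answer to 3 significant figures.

m − M = 5 log₁₀(d/10 pc) + A  ⇒  12.68 − (1.66) − 1.52 = 5 log₁₀(d/10)
9.500 = 5 log₁₀(d/10)
log₁₀ d = (m − M − A)/5 + 1 = 2.9000
d = 10^2.9000 = 794.3 pc

d ≈ 794 pc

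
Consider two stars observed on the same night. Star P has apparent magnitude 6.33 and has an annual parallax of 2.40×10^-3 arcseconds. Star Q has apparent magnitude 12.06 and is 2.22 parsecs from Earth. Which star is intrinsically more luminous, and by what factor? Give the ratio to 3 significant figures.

Star P is more luminous, by a factor of 6.90×10^6.

Star P: d = 1/p = 1/2.40×10^-3″ = 416.7 pc
Star P: M = m − 5 log₁₀ d + 5 = 6.33 − 5·2.6198 + 5 = -1.769
Star Q: M = m − 5 log₁₀ d + 5 = 12.06 − 5·0.3464 + 5 = 15.328
ΔM = M_P − M_Q = -1.769 − (15.328) = -17.097; smaller M is more luminous → Star P.
L ratio = 10^(0.4 |ΔM|) = 10^6.839 = 6.900×10^6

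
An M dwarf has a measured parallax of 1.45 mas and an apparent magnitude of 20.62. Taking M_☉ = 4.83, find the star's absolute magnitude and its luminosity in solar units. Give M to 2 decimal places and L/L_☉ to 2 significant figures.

d = 1/p = 1000/1.45 mas = 689.7 pc
M = m − 5 log₁₀ d + 5 = 20.62 − 5·2.8386 + 5 = 11.427
M − M_☉ = 11.427 − 4.83 = 6.597
L/L_☉ = 10^(−0.4 × 6.597) = 2.298×10^-3

M ≈ 11.43; L/L_☉ ≈ 2.3×10^-3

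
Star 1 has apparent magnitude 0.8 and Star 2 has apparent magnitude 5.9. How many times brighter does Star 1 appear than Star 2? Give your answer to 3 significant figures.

Magnitude difference = -5.1
Flux ratio = 10^(−0.4 Δm) = 10^(−0.4 × -5.1) = 10^2.040 = 109.6

110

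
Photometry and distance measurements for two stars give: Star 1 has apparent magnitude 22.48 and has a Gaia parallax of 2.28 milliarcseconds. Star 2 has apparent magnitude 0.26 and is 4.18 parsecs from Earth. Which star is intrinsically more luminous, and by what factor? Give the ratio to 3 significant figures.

Star 2 is more luminous, by a factor of 70200.

Star 1: p = 2.28 mas = 2.28×10^-3″ → d = 1/p = 438.6 pc
Star 1: M = m − 5 log₁₀ d + 5 = 22.48 − 5·2.6421 + 5 = 14.270
Star 2: M = m − 5 log₁₀ d + 5 = 0.26 − 5·0.6212 + 5 = 2.154
ΔM = M_1 − M_2 = 14.270 − (2.154) = 12.116; smaller M is more luminous → Star 2.
L ratio = 10^(0.4 |ΔM|) = 10^4.846 = 70180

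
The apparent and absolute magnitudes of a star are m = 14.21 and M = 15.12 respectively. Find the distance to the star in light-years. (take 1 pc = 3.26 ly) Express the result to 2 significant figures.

d ≈ 21 ly

μ = m − M = -0.910
m − M = 5 log₁₀ d − 5
log₁₀ d = (m − M)/5 + 1 = 0.8180
d = 10^0.8180 = 6.577 pc
= 21.44 ly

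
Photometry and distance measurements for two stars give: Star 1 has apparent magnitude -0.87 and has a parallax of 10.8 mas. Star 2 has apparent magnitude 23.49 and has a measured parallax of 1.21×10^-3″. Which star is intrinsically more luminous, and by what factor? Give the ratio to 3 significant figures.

Star 1: p = 10.8 mas = 0.0108″ → d = 1/p = 92.59 pc
Star 1: M = m − 5 log₁₀ d + 5 = -0.87 − 5·1.9666 + 5 = -5.703
Star 2: d = 1/p = 1/1.21×10^-3″ = 826.4 pc
Star 2: M = m − 5 log₁₀ d + 5 = 23.49 − 5·2.9172 + 5 = 13.904
ΔM = M_1 − M_2 = -5.703 − (13.904) = -19.607; smaller M is more luminous → Star 1.
L ratio = 10^(0.4 |ΔM|) = 10^7.843 = 6.962×10^7

Star 1 is more luminous, by a factor of 6.96×10^7.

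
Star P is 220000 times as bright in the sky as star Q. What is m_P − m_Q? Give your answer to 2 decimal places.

m_P − m_Q ≈ -13.36

Pogson: Δm = −2.5 log₁₀(ratio) = −2.5 log₁₀(220000) = −2.5 × 5.3424 = -13.356
Star P is brighter, so it has the smaller magnitude: the difference is negative.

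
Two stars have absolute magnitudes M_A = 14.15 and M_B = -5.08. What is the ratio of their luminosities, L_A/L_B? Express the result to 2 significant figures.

L_A/L_B ≈ 2.0×10^-8

ΔM = M_A − M_B = 19.23
L_A/L_B = 10^(−0.4 ΔM) = 10^-7.692 = 2.032×10^-8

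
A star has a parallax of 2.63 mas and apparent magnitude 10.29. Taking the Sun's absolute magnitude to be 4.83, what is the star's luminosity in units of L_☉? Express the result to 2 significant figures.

L/L_☉ ≈ 9.5

d = 1/p = 1000/2.63 mas = 380.2 pc
M = m − 5 log₁₀ d + 5 = 10.29 − 5·2.5800 + 5 = 2.390
M − M_☉ = 2.390 − 4.83 = -2.440
L/L_☉ = 10^(−0.4 × -2.440) = 9.464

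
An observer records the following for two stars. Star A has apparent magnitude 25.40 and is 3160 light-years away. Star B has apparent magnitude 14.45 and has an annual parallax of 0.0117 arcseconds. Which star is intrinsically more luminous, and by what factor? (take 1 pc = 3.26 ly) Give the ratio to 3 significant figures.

Star B is more luminous, by a factor of 187.

Star A: d = 3160 ly / 3.26 = 969.3 pc
Star A: M = m − 5 log₁₀ d + 5 = 25.40 − 5·2.9865 + 5 = 15.468
Star B: d = 1/p = 1/0.0117″ = 85.47 pc
Star B: M = m − 5 log₁₀ d + 5 = 14.45 − 5·1.9318 + 5 = 9.791
ΔM = M_A − M_B = 15.468 − (9.791) = 5.677; smaller M is more luminous → Star B.
L ratio = 10^(0.4 |ΔM|) = 10^2.271 = 186.5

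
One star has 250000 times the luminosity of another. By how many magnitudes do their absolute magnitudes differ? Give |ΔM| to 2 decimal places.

Pogson: ΔM = −2.5 log₁₀(ratio) = −2.5 log₁₀(250000) = −2.5 × 5.3979 = -13.495

|ΔM| ≈ 13.49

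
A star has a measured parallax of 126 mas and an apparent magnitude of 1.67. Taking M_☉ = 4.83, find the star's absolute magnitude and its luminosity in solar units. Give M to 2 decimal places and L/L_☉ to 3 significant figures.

d = 1/p = 1000/126 mas = 7.937 pc
M = m − 5 log₁₀ d + 5 = 1.67 − 5·0.8996 + 5 = 2.172
M − M_☉ = 2.172 − 4.83 = -2.658
L/L_☉ = 10^(−0.4 × -2.658) = 11.57

M ≈ 2.17; L/L_☉ ≈ 11.6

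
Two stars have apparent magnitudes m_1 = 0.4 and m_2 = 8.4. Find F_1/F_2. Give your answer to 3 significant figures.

F_1/F_2 ≈ 1580

Δm = 0.4 − (8.4) = -8.0
Flux ratio = 10^(−0.4 Δm) = 10^(−0.4 × -8.0) = 10^3.200 = 1585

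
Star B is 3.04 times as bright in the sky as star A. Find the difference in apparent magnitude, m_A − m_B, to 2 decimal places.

m_A − m_B ≈ 1.21

Pogson: Δm = −2.5 log₁₀(ratio) = −2.5 log₁₀(3.04) = −2.5 × 0.4829 = -1.207
Star B is brighter so has the smaller magnitude: m_A − m_B is positive.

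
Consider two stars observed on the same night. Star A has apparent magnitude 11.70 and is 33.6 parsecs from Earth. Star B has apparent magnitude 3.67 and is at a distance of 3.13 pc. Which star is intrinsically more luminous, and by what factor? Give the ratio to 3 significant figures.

Star A: M = m − 5 log₁₀ d + 5 = 11.70 − 5·1.5263 + 5 = 9.068
Star B: M = m − 5 log₁₀ d + 5 = 3.67 − 5·0.4955 + 5 = 6.192
ΔM = M_A − M_B = 9.068 − (6.192) = 2.876; smaller M is more luminous → Star B.
L ratio = 10^(0.4 |ΔM|) = 10^1.150 = 14.14

Star B is more luminous, by a factor of 14.1.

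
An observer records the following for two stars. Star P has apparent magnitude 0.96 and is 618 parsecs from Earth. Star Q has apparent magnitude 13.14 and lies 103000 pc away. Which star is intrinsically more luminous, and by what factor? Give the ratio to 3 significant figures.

Star P is more luminous, by a factor of 2.68.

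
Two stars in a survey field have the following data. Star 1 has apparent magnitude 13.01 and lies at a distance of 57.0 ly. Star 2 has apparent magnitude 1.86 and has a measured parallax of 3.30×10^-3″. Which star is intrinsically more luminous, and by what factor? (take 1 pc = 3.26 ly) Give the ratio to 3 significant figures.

Star 2 is more luminous, by a factor of 8.66×10^6.

Star 1: d = 57.0 ly / 3.26 = 17.48 pc
Star 1: M = m − 5 log₁₀ d + 5 = 13.01 − 5·1.2427 + 5 = 11.797
Star 2: d = 1/p = 1/3.30×10^-3″ = 303.0 pc
Star 2: M = m − 5 log₁₀ d + 5 = 1.86 − 5·2.4815 + 5 = -5.547
ΔM = M_1 − M_2 = 11.797 − (-5.547) = 17.344; smaller M is more luminous → Star 2.
L ratio = 10^(0.4 |ΔM|) = 10^6.938 = 8.663×10^6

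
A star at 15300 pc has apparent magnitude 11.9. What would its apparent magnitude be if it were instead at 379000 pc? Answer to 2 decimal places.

m ≈ 18.87

Flux ∝ 1/d², so Δm = 5 log₁₀(d₂/d₁) = 5 log₁₀(379000/15300) = 6.970
m₂ = m₁ + Δm = 11.9 + (6.970) = 18.870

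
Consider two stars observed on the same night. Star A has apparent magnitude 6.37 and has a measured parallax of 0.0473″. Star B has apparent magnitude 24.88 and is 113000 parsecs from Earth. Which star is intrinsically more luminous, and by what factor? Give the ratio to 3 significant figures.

Star A: d = 1/p = 1/0.0473″ = 21.14 pc
Star A: M = m − 5 log₁₀ d + 5 = 6.37 − 5·1.3251 + 5 = 4.744
Star B: M = m − 5 log₁₀ d + 5 = 24.88 − 5·5.0531 + 5 = 4.615
ΔM = M_A − M_B = 4.744 − (4.615) = 0.130; smaller M is more luminous → Star B.
L ratio = 10^(0.4 |ΔM|) = 10^0.052 = 1.127

Star B is more luminous, by a factor of 1.13.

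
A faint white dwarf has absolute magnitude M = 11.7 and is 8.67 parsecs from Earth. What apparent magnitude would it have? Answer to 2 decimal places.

m = M + 5 log₁₀ d − 5 = 11.7 + 5·0.9380 − 5 = 11.390

m ≈ 11.39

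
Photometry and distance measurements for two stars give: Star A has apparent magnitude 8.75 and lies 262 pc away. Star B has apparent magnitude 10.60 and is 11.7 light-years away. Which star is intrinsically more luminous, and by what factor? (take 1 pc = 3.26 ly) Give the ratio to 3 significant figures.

Star A: M = m − 5 log₁₀ d + 5 = 8.75 − 5·2.4183 + 5 = 1.658
Star B: d = 11.7 ly / 3.26 = 3.589 pc
Star B: M = m − 5 log₁₀ d + 5 = 10.60 − 5·0.5550 + 5 = 12.825
ΔM = M_A − M_B = 1.658 − (12.825) = -11.167; smaller M is more luminous → Star A.
L ratio = 10^(0.4 |ΔM|) = 10^4.467 = 29290

Star A is more luminous, by a factor of 29300.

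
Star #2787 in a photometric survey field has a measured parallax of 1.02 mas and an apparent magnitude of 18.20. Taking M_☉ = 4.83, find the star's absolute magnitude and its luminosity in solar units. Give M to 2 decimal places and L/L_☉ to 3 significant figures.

M ≈ 8.24; L/L_☉ ≈ 0.0431

d = 1/p = 1000/1.02 mas = 980.4 pc
M = m − 5 log₁₀ d + 5 = 18.20 − 5·2.9914 + 5 = 8.243
M − M_☉ = 8.243 − 4.83 = 3.413
L/L_☉ = 10^(−0.4 × 3.413) = 0.04313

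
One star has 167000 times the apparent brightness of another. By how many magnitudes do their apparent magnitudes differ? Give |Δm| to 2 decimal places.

Pogson: Δm = −2.5 log₁₀(ratio) = −2.5 log₁₀(167000) = −2.5 × 5.2227 = -13.057

|Δm| ≈ 13.06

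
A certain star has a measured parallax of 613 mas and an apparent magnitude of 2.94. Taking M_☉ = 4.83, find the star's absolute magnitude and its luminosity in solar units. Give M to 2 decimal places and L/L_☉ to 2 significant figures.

d = 1/p = 1000/613 mas = 1.631 pc
M = m − 5 log₁₀ d + 5 = 2.94 − 5·0.2125 + 5 = 6.877
M − M_☉ = 6.877 − 4.83 = 2.047
L/L_☉ = 10^(−0.4 × 2.047) = 0.1517

M ≈ 6.88; L/L_☉ ≈ 0.15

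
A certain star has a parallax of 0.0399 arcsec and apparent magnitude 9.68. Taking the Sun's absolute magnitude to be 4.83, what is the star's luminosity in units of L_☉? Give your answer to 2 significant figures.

d = 1/p = 1/0.0399″ = 25.06 pc
M = m − 5 log₁₀ d + 5 = 9.68 − 5·1.3990 + 5 = 7.685
M − M_☉ = 7.685 − 4.83 = 2.855
L/L_☉ = 10^(−0.4 × 2.855) = 0.07212

L/L_☉ ≈ 0.072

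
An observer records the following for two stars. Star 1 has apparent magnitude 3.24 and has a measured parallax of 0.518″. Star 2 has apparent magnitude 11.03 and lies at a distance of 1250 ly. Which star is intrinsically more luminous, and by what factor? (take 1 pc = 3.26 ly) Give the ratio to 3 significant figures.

Star 1: d = 1/p = 1/0.518″ = 1.931 pc
Star 1: M = m − 5 log₁₀ d + 5 = 3.24 − 5·0.2857 + 5 = 6.812
Star 2: d = 1250 ly / 3.26 = 383.4 pc
Star 2: M = m − 5 log₁₀ d + 5 = 11.03 − 5·2.5837 + 5 = 3.112
ΔM = M_1 − M_2 = 6.812 − (3.112) = 3.700; smaller M is more luminous → Star 2.
L ratio = 10^(0.4 |ΔM|) = 10^1.480 = 30.20

Star 2 is more luminous, by a factor of 30.2.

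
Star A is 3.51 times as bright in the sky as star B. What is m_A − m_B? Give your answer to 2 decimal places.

m_A − m_B ≈ -1.36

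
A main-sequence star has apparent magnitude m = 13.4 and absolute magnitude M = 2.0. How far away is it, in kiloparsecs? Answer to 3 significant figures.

Distance modulus: m − M = 13.4 − (2.0) = 11.400
m − M = 5 log₁₀ d − 5
log₁₀ d = (m − M)/5 + 1 = 3.2800
d = 10^3.2800 = 1905 pc
= 1.905 kpc

d ≈ 1.91 kpc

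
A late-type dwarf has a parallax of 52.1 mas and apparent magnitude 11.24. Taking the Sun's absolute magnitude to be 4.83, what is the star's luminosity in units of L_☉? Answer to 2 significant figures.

d = 1/p = 1000/52.1 mas = 19.19 pc
M = m − 5 log₁₀ d + 5 = 11.24 − 5·1.2832 + 5 = 9.824
M − M_☉ = 9.824 − 4.83 = 4.994
L/L_☉ = 10^(−0.4 × 4.994) = 0.01005

L/L_☉ ≈ 0.010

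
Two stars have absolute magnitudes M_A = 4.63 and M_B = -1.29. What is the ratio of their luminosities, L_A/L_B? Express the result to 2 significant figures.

ΔM = M_A − M_B = 5.92
L_A/L_B = 10^(−0.4 ΔM) = 10^-2.368 = 4.285×10^-3

L_A/L_B ≈ 4.3×10^-3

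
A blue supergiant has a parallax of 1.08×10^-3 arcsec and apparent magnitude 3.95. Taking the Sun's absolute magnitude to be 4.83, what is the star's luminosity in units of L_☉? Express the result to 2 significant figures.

d = 1/p = 1/1.08×10^-3″ = 925.9 pc
M = m − 5 log₁₀ d + 5 = 3.95 − 5·2.9666 + 5 = -5.883
M − M_☉ = -5.883 − 4.83 = -10.713
L/L_☉ = 10^(−0.4 × -10.713) = 19280

L/L_☉ ≈ 19000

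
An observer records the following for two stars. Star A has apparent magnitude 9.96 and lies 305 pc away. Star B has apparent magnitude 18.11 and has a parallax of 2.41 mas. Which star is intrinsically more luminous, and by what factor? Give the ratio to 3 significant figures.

Star A: M = m − 5 log₁₀ d + 5 = 9.96 − 5·2.4843 + 5 = 2.539
Star B: p = 2.41 mas = 2.41×10^-3″ → d = 1/p = 414.9 pc
Star B: M = m − 5 log₁₀ d + 5 = 18.11 − 5·2.6180 + 5 = 10.020
ΔM = M_A − M_B = 2.539 − (10.020) = -7.482; smaller M is more luminous → Star A.
L ratio = 10^(0.4 |ΔM|) = 10^2.993 = 983.2

Star A is more luminous, by a factor of 983.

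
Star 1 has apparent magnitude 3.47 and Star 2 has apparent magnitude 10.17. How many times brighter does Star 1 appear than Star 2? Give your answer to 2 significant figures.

480

Δm = 3.47 − (10.17) = -6.70
Flux ratio = 10^(−0.4 Δm) = 10^(−0.4 × -6.70) = 10^2.680 = 478.6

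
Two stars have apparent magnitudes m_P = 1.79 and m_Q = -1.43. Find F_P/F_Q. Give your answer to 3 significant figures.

F_P/F_Q ≈ 0.0515

Magnitude difference = 3.22
Flux ratio = 10^(−0.4 Δm) = 10^(−0.4 × 3.22) = 10^-1.288 = 0.05152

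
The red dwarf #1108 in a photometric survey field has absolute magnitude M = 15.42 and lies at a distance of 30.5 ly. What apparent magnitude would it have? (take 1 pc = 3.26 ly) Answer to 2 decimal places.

m ≈ 15.28

d = 30.5 ly / 3.26 = 9.356 pc
m = M + 5 log₁₀ d − 5 = 15.42 + 5·0.9711 − 5 = 15.275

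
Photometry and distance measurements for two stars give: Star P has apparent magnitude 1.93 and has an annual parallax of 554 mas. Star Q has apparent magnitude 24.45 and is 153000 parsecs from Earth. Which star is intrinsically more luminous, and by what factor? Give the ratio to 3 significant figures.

Star Q is more luminous, by a factor of 7.05.

Star P: p = 554 mas = 0.554″ → d = 1/p = 1.805 pc
Star P: M = m − 5 log₁₀ d + 5 = 1.93 − 5·0.2565 + 5 = 5.648
Star Q: M = m − 5 log₁₀ d + 5 = 24.45 − 5·5.1847 + 5 = 3.527
ΔM = M_P − M_Q = 5.648 − (3.527) = 2.121; smaller M is more luminous → Star Q.
L ratio = 10^(0.4 |ΔM|) = 10^0.848 = 7.053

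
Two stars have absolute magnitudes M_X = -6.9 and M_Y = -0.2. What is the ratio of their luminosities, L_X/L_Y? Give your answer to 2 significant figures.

ΔM = M_X − M_Y = -6.7
L_X/L_Y = 10^(−0.4 ΔM) = 10^2.680 = 478.6

L_X/L_Y ≈ 480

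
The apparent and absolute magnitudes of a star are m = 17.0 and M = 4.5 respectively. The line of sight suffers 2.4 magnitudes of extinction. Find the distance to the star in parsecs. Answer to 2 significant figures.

m − M = 5 log₁₀(d/10 pc) + A  ⇒  17.0 − (4.5) − 2.4 = 5 log₁₀(d/10)
10.100 = 5 log₁₀(d/10)
log₁₀ d = (m − M − A)/5 + 1 = 3.0200
d = 10^3.0200 = 1047 pc

d ≈ 1000 pc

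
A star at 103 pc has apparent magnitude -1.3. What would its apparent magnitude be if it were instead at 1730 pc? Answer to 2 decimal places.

m ≈ 4.83

Flux ∝ 1/d², so Δm = 5 log₁₀(d₂/d₁) = 5 log₁₀(1730/103) = 6.126
m₂ = m₁ + Δm = -1.3 + (6.126) = 4.826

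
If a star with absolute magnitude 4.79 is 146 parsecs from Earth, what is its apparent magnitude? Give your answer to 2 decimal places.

m = M + 5 log₁₀ d − 5 = 4.79 + 5·2.1644 − 5 = 10.612

m ≈ 10.61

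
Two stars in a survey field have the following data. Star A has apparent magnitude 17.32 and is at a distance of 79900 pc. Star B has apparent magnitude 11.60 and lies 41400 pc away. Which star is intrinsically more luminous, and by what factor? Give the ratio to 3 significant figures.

Star A: M = m − 5 log₁₀ d + 5 = 17.32 − 5·4.9025 + 5 = -2.193
Star B: M = m − 5 log₁₀ d + 5 = 11.60 − 5·4.6170 + 5 = -6.485
ΔM = M_A − M_B = -2.193 − (-6.485) = 4.292; smaller M is more luminous → Star B.
L ratio = 10^(0.4 |ΔM|) = 10^1.717 = 52.11

Star B is more luminous, by a factor of 52.1.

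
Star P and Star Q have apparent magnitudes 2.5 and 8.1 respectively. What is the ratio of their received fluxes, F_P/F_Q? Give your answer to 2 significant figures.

F_P/F_Q ≈ 170

Magnitude difference = -5.6
Flux ratio = 10^(−0.4 Δm) = 10^(−0.4 × -5.6) = 10^2.240 = 173.8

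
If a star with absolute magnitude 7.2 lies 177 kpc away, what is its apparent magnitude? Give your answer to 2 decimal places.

m ≈ 28.44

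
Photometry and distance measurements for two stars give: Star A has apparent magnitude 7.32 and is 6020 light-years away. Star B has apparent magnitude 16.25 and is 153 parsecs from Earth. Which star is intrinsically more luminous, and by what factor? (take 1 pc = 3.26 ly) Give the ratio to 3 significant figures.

Star A is more luminous, by a factor of 544000.

Star A: d = 6020 ly / 3.26 = 1847 pc
Star A: M = m − 5 log₁₀ d + 5 = 7.32 − 5·3.2664 + 5 = -4.012
Star B: M = m − 5 log₁₀ d + 5 = 16.25 − 5·2.1847 + 5 = 10.327
ΔM = M_A − M_B = -4.012 − (10.327) = -14.338; smaller M is more luminous → Star A.
L ratio = 10^(0.4 |ΔM|) = 10^5.735 = 543700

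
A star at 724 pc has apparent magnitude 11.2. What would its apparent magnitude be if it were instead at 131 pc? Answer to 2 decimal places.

m ≈ 7.49

Flux ∝ 1/d², so Δm = 5 log₁₀(d₂/d₁) = 5 log₁₀(131/724) = -3.712
m₂ = m₁ + Δm = 11.2 + (-3.712) = 7.488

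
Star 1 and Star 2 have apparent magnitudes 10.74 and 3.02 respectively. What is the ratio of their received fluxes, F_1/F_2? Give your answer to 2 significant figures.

F_1/F_2 ≈ 8.2×10^-4

Magnitude difference = 7.72
Flux ratio = 10^(−0.4 Δm) = 10^(−0.4 × 7.72) = 10^-3.088 = 8.166×10^-4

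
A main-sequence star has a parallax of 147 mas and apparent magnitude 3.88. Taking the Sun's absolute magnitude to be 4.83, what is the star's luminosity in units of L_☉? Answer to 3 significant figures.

L/L_☉ ≈ 1.11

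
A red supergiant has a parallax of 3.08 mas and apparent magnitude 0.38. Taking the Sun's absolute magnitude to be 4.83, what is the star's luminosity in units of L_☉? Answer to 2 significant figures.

L/L_☉ ≈ 64000

d = 1/p = 1000/3.08 mas = 324.7 pc
M = m − 5 log₁₀ d + 5 = 0.38 − 5·2.5114 + 5 = -7.177
M − M_☉ = -7.177 − 4.83 = -12.007
L/L_☉ = 10^(−0.4 × -12.007) = 63520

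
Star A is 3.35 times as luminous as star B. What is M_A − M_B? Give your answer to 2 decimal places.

M_A − M_B ≈ -1.31

Pogson: ΔM = −2.5 log₁₀(ratio) = −2.5 log₁₀(3.35) = −2.5 × 0.5250 = -1.313
Star A is brighter, so it has the smaller magnitude: the difference is negative.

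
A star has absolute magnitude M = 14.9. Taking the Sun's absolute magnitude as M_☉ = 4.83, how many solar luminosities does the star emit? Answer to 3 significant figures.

L/L_☉ ≈ 9.38×10^-5

M − M_☉ = 14.9 − 4.83 = 10.070
L/L_☉ = 10^(−0.4 (M − M_☉)) = 10^-4.028 = 9.376×10^-5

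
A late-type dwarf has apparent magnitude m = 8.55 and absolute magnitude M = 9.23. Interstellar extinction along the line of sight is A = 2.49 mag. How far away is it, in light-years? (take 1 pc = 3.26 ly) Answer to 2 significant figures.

m − M = 5 log₁₀(d/10 pc) + A  ⇒  8.55 − (9.23) − 2.49 = 5 log₁₀(d/10)
-3.170 = 5 log₁₀(d/10)
log₁₀ d = (m − M − A)/5 + 1 = 0.3660
d = 10^0.3660 = 2.323 pc
= 7.572 ly

d ≈ 7.6 ly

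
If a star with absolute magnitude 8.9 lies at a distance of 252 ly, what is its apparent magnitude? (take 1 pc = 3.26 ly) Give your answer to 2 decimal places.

m ≈ 13.34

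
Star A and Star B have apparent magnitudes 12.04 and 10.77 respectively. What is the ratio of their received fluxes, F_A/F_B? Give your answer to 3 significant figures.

F_A/F_B ≈ 0.310

Magnitude difference = 1.27
Flux ratio = 10^(−0.4 Δm) = 10^(−0.4 × 1.27) = 10^-0.508 = 0.3105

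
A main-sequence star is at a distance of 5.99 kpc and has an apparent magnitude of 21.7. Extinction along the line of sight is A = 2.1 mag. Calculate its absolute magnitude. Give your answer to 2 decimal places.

M ≈ 5.71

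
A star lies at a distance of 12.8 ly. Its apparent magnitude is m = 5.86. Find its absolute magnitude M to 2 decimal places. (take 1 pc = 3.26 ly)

d = 12.8 ly / 3.26 = 3.926 pc
5 log₁₀(d/10 pc) = 5 log₁₀(3.926) − 5 = -2.030
M = m − 5 log₁₀(d/10) = 5.86 + 2.030 = 7.890

M ≈ 7.89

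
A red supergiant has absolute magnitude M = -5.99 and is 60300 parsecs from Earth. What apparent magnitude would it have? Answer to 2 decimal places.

m = M + 5 log₁₀ d − 5 = -5.99 + 5·4.7803 − 5 = 12.912

m ≈ 12.91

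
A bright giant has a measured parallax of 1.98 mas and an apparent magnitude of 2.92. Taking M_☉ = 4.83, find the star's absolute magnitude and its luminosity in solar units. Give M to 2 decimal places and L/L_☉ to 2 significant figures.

M ≈ -5.60; L/L_☉ ≈ 15000

d = 1/p = 1000/1.98 mas = 505.1 pc
M = m − 5 log₁₀ d + 5 = 2.92 − 5·2.7033 + 5 = -5.597
M − M_☉ = -5.597 − 4.83 = -10.427
L/L_☉ = 10^(−0.4 × -10.427) = 14810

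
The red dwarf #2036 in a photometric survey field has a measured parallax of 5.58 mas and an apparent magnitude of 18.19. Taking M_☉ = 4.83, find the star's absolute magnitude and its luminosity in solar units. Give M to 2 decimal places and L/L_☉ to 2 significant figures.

M ≈ 11.92; L/L_☉ ≈ 1.5×10^-3

d = 1/p = 1000/5.58 mas = 179.2 pc
M = m − 5 log₁₀ d + 5 = 18.19 − 5·2.2534 + 5 = 11.923
M − M_☉ = 11.923 − 4.83 = 7.093
L/L_☉ = 10^(−0.4 × 7.093) = 1.455×10^-3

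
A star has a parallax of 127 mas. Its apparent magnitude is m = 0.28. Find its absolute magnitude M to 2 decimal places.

p = 127 mas = 0.127″ → d = 1/p = 7.874 pc
5 log₁₀(d/10 pc) = 5 log₁₀(7.874) − 5 = -0.519
M = m − 5 log₁₀(d/10) = 0.28 + 0.519 = 0.799

M ≈ 0.80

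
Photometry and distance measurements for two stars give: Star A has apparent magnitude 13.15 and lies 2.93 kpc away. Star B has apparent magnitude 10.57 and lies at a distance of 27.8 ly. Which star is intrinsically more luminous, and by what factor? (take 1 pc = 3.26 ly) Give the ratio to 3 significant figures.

Star A: d = 2.93 kpc = 2930 pc
Star A: M = m − 5 log₁₀ d + 5 = 13.15 − 5·3.4669 + 5 = 0.816
Star B: d = 27.8 ly / 3.26 = 8.528 pc
Star B: M = m − 5 log₁₀ d + 5 = 10.57 − 5·0.9308 + 5 = 10.916
ΔM = M_A − M_B = 0.816 − (10.916) = -10.100; smaller M is more luminous → Star A.
L ratio = 10^(0.4 |ΔM|) = 10^4.040 = 10970

Star A is more luminous, by a factor of 11000.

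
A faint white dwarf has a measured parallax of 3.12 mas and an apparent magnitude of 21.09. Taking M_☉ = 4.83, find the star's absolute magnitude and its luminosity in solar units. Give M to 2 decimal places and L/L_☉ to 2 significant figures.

M ≈ 13.56; L/L_☉ ≈ 3.2×10^-4

d = 1/p = 1000/3.12 mas = 320.5 pc
M = m − 5 log₁₀ d + 5 = 21.09 − 5·2.5058 + 5 = 13.561
M − M_☉ = 13.561 − 4.83 = 8.731
L/L_☉ = 10^(−0.4 × 8.731) = 3.219×10^-4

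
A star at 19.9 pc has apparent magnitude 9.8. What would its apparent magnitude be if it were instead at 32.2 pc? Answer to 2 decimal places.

Flux ∝ 1/d², so Δm = 5 log₁₀(d₂/d₁) = 5 log₁₀(32.2/19.9) = 1.045
m₂ = m₁ + Δm = 9.8 + (1.045) = 10.845

m ≈ 10.85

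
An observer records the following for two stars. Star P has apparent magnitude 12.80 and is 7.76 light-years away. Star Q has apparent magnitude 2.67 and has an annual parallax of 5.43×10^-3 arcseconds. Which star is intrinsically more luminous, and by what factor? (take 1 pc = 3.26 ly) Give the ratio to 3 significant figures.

Star Q is more luminous, by a factor of 6.75×10^7.

Star P: d = 7.76 ly / 3.26 = 2.380 pc
Star P: M = m − 5 log₁₀ d + 5 = 12.80 − 5·0.3766 + 5 = 15.917
Star Q: d = 1/p = 1/5.43×10^-3″ = 184.2 pc
Star Q: M = m − 5 log₁₀ d + 5 = 2.67 − 5·2.2652 + 5 = -3.656
ΔM = M_P − M_Q = 15.917 − (-3.656) = 19.573; smaller M is more luminous → Star Q.
L ratio = 10^(0.4 |ΔM|) = 10^7.829 = 6.747×10^7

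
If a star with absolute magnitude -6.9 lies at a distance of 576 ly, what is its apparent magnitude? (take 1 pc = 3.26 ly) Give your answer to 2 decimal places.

m ≈ -0.66

d = 576 ly / 3.26 = 176.7 pc
m = M + 5 log₁₀ d − 5 = -6.9 + 5·2.2472 − 5 = -0.664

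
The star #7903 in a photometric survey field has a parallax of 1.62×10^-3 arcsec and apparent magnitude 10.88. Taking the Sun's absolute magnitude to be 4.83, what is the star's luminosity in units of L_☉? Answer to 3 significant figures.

L/L_☉ ≈ 14.5

d = 1/p = 1/1.62×10^-3″ = 617.3 pc
M = m − 5 log₁₀ d + 5 = 10.88 − 5·2.7905 + 5 = 1.928
M − M_☉ = 1.928 − 4.83 = -2.902
L/L_☉ = 10^(−0.4 × -2.902) = 14.49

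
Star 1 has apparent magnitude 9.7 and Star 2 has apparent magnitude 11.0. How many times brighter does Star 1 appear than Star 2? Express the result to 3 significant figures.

3.31

Δm = 9.7 − (11.0) = -1.3
Flux ratio = 10^(−0.4 Δm) = 10^(−0.4 × -1.3) = 10^0.520 = 3.311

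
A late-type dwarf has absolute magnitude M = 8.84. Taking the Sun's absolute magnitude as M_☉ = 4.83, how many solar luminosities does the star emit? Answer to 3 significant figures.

M − M_☉ = 8.84 − 4.83 = 4.010
L/L_☉ = 10^(−0.4 (M − M_☉)) = 10^-1.604 = 0.02489

L/L_☉ ≈ 0.0249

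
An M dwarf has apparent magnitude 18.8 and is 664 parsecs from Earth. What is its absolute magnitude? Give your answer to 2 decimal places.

M ≈ 9.69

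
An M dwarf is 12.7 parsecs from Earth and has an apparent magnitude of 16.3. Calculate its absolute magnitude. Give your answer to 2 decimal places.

M ≈ 15.78

5 log₁₀(d/10 pc) = 5 log₁₀(12.70) − 5 = 0.519
M = m − 5 log₁₀(d/10) = 16.3 − 0.519 = 15.781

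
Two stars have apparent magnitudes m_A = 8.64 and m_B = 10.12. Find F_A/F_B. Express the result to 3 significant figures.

F_A/F_B ≈ 3.91

Δm = 8.64 − (10.12) = -1.48
Flux ratio = 10^(−0.4 Δm) = 10^(−0.4 × -1.48) = 10^0.592 = 3.908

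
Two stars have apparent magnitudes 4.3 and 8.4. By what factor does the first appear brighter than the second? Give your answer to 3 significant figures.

Magnitude difference = -4.1
Flux ratio = 10^(−0.4 Δm) = 10^(−0.4 × -4.1) = 10^1.640 = 43.65

43.7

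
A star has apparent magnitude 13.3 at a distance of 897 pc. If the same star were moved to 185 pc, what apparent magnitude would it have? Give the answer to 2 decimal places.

Flux ∝ 1/d², so Δm = 5 log₁₀(d₂/d₁) = 5 log₁₀(185/897) = -3.428
m₂ = m₁ + Δm = 13.3 + (-3.428) = 9.872

m ≈ 9.87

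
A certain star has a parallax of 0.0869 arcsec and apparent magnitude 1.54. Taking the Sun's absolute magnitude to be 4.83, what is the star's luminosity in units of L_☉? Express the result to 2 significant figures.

L/L_☉ ≈ 27

d = 1/p = 1/0.0869″ = 11.51 pc
M = m − 5 log₁₀ d + 5 = 1.54 − 5·1.0610 + 5 = 1.235
M − M_☉ = 1.235 − 4.83 = -3.595
L/L_☉ = 10^(−0.4 × -3.595) = 27.41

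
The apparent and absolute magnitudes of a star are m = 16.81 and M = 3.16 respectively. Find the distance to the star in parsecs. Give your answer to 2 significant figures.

Distance modulus: m − M = 16.81 − (3.16) = 13.650
m − M = 5 log₁₀ d − 5
log₁₀ d = (m − M)/5 + 1 = 3.7300
d = 10^3.7300 = 5370 pc

d ≈ 5400 pc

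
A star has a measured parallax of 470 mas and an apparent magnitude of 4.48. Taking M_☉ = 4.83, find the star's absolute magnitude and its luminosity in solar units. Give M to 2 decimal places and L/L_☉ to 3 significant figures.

d = 1/p = 1000/470 mas = 2.128 pc
M = m − 5 log₁₀ d + 5 = 4.48 − 5·0.3279 + 5 = 7.840
M − M_☉ = 7.840 − 4.83 = 3.010
L/L_☉ = 10^(−0.4 × 3.010) = 0.06249

M ≈ 7.84; L/L_☉ ≈ 0.0625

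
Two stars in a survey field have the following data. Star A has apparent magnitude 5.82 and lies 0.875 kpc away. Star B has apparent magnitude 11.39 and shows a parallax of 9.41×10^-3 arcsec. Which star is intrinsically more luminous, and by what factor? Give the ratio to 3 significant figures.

Star A is more luminous, by a factor of 11500.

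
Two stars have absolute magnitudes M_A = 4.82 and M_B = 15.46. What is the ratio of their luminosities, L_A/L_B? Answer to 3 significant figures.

L_A/L_B ≈ 18000

ΔM = M_A − M_B = -10.64
L_A/L_B = 10^(−0.4 ΔM) = 10^4.256 = 18030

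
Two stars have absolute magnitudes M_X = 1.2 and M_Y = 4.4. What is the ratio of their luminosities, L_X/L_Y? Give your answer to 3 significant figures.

L_X/L_Y ≈ 19.1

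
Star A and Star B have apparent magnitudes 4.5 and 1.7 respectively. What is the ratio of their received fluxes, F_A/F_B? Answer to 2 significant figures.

F_A/F_B ≈ 0.076

Magnitude difference = 2.8
Flux ratio = 10^(−0.4 Δm) = 10^(−0.4 × 2.8) = 10^-1.120 = 0.07586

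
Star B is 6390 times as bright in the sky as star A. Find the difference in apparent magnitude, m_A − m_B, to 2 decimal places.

Pogson: Δm = −2.5 log₁₀(ratio) = −2.5 log₁₀(6390) = −2.5 × 3.8055 = -9.514
Star B is brighter so has the smaller magnitude: m_A − m_B is positive.

m_A − m_B ≈ 9.51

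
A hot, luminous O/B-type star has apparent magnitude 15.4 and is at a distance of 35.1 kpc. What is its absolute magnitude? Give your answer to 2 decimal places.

d = 35.1 kpc = 35100 pc
5 log₁₀(d/10 pc) = 5 log₁₀(35100) − 5 = 17.727
M = m − 5 log₁₀(d/10) = 15.4 − 17.727 = -2.327

M ≈ -2.33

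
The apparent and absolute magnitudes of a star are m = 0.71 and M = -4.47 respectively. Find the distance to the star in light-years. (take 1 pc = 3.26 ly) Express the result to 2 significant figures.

d ≈ 350 ly

μ = m − M = 5.180
m − M = 5 log₁₀ d − 5
log₁₀ d = (m − M)/5 + 1 = 2.0360
d = 10^2.0360 = 108.6 pc
= 354.2 ly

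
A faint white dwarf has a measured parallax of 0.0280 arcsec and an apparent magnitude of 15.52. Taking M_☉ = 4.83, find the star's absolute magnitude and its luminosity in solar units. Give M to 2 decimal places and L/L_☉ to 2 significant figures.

d = 1/p = 1/0.0280″ = 35.71 pc
M = m − 5 log₁₀ d + 5 = 15.52 − 5·1.5528 + 5 = 12.756
M − M_☉ = 12.756 − 4.83 = 7.926
L/L_☉ = 10^(−0.4 × 7.926) = 6.756×10^-4

M ≈ 12.76; L/L_☉ ≈ 6.8×10^-4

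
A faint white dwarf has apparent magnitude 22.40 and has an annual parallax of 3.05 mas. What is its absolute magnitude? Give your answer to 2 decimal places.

M ≈ 14.82

p = 3.05 mas = 3.05×10^-3″ → d = 1/p = 327.9 pc
5 log₁₀(d/10 pc) = 5 log₁₀(327.9) − 5 = 7.579
M = m − 5 log₁₀(d/10) = 22.40 − 7.579 = 14.821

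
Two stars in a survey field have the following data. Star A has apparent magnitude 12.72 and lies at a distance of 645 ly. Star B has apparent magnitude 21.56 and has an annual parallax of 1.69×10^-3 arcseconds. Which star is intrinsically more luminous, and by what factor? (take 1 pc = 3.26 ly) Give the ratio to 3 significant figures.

Star A is more luminous, by a factor of 384.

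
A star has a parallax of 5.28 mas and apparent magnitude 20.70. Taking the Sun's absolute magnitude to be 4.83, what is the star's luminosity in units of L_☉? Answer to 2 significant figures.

d = 1/p = 1000/5.28 mas = 189.4 pc
M = m − 5 log₁₀ d + 5 = 20.70 − 5·2.2774 + 5 = 14.313
M − M_☉ = 14.313 − 4.83 = 9.483
L/L_☉ = 10^(−0.4 × 9.483) = 1.610×10^-4

L/L_☉ ≈ 1.6×10^-4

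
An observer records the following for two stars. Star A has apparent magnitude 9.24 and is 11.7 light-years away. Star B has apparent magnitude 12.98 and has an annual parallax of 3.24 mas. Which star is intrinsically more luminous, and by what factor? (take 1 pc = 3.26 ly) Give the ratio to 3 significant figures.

Star A: d = 11.7 ly / 3.26 = 3.589 pc
Star A: M = m − 5 log₁₀ d + 5 = 9.24 − 5·0.5550 + 5 = 11.465
Star B: p = 3.24 mas = 3.24×10^-3″ → d = 1/p = 308.6 pc
Star B: M = m − 5 log₁₀ d + 5 = 12.98 − 5·2.4895 + 5 = 5.533
ΔM = M_A − M_B = 11.465 − (5.533) = 5.932; smaller M is more luminous → Star B.
L ratio = 10^(0.4 |ΔM|) = 10^2.373 = 236.0

Star B is more luminous, by a factor of 236.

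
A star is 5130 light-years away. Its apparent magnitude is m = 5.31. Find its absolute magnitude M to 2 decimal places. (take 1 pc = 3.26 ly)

d = 5130 ly / 3.26 = 1574 pc
5 log₁₀(d/10 pc) = 5 log₁₀(1574) − 5 = 10.984
M = m − 5 log₁₀(d/10) = 5.31 − 10.984 = -5.674

M ≈ -5.67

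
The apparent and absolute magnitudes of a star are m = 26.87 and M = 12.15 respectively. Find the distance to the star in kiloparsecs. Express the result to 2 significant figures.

d ≈ 8.8 kpc

μ = m − M = 14.720
m − M = 5 log₁₀ d − 5
log₁₀ d = (m − M)/5 + 1 = 3.9440
d = 10^3.9440 = 8790 pc
= 8.790 kpc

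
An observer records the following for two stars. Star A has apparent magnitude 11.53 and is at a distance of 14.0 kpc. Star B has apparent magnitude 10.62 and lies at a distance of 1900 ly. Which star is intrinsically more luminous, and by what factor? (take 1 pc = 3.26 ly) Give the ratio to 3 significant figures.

Star A is more luminous, by a factor of 250.

Star A: d = 14.0 kpc = 14000 pc
Star A: M = m − 5 log₁₀ d + 5 = 11.53 − 5·4.1461 + 5 = -4.201
Star B: d = 1900 ly / 3.26 = 582.8 pc
Star B: M = m − 5 log₁₀ d + 5 = 10.62 − 5·2.7655 + 5 = 1.792
ΔM = M_A − M_B = -4.201 − (1.792) = -5.993; smaller M is more luminous → Star A.
L ratio = 10^(0.4 |ΔM|) = 10^2.397 = 249.6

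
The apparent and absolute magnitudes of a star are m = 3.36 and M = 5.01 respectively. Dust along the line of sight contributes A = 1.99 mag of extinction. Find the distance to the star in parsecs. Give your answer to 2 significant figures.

d ≈ 1.9 pc

m − M = 5 log₁₀(d/10 pc) + A  ⇒  3.36 − (5.01) − 1.99 = 5 log₁₀(d/10)
-3.640 = 5 log₁₀(d/10)
log₁₀ d = (m − M − A)/5 + 1 = 0.2720
d = 10^0.2720 = 1.871 pc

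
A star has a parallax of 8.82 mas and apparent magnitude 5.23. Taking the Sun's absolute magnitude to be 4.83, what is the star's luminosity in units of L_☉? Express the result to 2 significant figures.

d = 1/p = 1000/8.82 mas = 113.4 pc
M = m − 5 log₁₀ d + 5 = 5.23 − 5·2.0545 + 5 = -0.043
M − M_☉ = -0.043 − 4.83 = -4.873
L/L_☉ = 10^(−0.4 × -4.873) = 88.93

L/L_☉ ≈ 89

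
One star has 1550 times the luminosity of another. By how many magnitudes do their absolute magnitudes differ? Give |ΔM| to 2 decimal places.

|ΔM| ≈ 7.98

Pogson: ΔM = −2.5 log₁₀(ratio) = −2.5 log₁₀(1550) = −2.5 × 3.1903 = -7.976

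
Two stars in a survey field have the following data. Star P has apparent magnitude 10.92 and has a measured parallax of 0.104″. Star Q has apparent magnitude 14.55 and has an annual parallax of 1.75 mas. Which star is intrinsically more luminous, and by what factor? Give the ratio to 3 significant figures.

Star Q is more luminous, by a factor of 125.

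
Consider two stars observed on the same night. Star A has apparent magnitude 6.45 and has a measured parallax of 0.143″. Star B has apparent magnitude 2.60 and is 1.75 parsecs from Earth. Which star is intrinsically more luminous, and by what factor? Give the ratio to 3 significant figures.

Star B is more luminous, by a factor of 2.17.

Star A: d = 1/p = 1/0.143″ = 6.993 pc
Star A: M = m − 5 log₁₀ d + 5 = 6.45 − 5·0.8447 + 5 = 7.227
Star B: M = m − 5 log₁₀ d + 5 = 2.60 − 5·0.2430 + 5 = 6.385
ΔM = M_A − M_B = 7.227 − (6.385) = 0.842; smaller M is more luminous → Star B.
L ratio = 10^(0.4 |ΔM|) = 10^0.337 = 2.171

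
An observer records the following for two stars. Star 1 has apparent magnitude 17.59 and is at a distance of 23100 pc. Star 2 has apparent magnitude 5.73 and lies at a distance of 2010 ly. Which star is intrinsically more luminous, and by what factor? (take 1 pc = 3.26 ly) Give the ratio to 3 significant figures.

Star 2 is more luminous, by a factor of 39.5.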